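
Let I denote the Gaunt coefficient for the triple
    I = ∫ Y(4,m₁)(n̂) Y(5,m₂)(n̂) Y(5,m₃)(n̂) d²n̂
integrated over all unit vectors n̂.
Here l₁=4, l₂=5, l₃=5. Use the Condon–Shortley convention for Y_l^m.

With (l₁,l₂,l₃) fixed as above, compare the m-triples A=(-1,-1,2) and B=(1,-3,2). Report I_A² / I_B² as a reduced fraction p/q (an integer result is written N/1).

7/6

Shared (l₁,l₂,l₃)=(4,5,5): N and (l;000)² cancel in I_A²/I_B².
A: Δ = 4!·4!·6!/15! = 1/3153150; Racah Σ t=1..4: t=1:−1/5184 t=2:+1/1152 t=3:−1/2880 t=4:+1/103680 = 7/20736; ⇒ 3j(4 5 5; -1 -1 2)² = 35/2574, sgn -1
B: Δ = 4!·4!·6!/15! = 1/3153150; Racah Σ t=0..2: t=0:+1/6912 t=1:−1/2880 t=2:+1/17280 = -1/6912; ⇒ 3j(4 5 5; 1 -3 2)² = 5/429, sgn +1
I_A²/I_B² = (35/2574)/(5/429) = 7/6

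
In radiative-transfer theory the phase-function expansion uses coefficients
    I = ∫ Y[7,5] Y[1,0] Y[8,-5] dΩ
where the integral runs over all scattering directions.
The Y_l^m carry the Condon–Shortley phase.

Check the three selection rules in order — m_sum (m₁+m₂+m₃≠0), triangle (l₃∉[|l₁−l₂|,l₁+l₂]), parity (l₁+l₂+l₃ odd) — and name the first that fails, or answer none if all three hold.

none

Σmᵢ = 0  ✓
l₃∈[|l₁−l₂|,l₁+l₂]=[6,8], have l₃=8  ✓
Σlᵢ = 16 ⇒ even  ✓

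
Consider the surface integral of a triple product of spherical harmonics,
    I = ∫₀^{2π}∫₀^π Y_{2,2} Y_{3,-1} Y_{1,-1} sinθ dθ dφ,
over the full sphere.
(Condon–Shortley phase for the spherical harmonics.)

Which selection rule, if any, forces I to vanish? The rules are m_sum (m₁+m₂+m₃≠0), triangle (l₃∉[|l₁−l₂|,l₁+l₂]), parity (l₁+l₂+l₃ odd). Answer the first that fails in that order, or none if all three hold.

none

azimuthal sum: 2 − 1 − 1 = 0  ✓
1 ≤ 1 ≤ 5 (triangle on l)  ✓
L = 2 + 3 + 1 = 6 (even)  ✓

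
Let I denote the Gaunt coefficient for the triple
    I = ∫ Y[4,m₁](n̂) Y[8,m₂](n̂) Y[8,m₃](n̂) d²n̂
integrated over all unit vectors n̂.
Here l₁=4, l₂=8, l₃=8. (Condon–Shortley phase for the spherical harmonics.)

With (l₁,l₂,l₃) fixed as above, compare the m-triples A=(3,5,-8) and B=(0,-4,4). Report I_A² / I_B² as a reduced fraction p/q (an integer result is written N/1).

Same 4,8,8: normalisation and zero-m 3j drop out of the ratio.
A: Δ: 4! 4! 12! / 21! → 1/185175900; sum: t=1:−1/68976230400 = -1/68976230400; 3j²(4 8 8; 3 5 -8) = Δ·Π!·Σ² = 13/2907  (sign -1)
B: Δ: 4! 4! 12! / 21! → 1/185175900; sum: t=0:+1/557383680 t=1:−1/78382080 t=2:+1/116121600 t=3:−1/1437004800 t=4:+1/275904921600 = -1/328458240; 3j²(4 8 8; 0 -4 4) = Δ·Π!·Σ² = 16/4199  (sign -1)
I_A²/I_B² = (13/2907)/(16/4199) = 169/144

169/144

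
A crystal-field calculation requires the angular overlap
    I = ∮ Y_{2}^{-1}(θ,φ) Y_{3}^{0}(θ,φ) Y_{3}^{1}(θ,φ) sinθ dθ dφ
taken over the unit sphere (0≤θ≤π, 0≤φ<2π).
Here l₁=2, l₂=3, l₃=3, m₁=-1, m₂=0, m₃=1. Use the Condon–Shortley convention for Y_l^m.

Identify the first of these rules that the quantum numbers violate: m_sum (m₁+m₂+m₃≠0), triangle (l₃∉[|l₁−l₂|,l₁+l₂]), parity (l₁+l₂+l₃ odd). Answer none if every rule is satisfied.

Σmᵢ = 0  ✓
l₃∈[|l₁−l₂|,l₁+l₂]=[1,5], have l₃=3  ✓
Σlᵢ = 8 ⇒ even  ✓

none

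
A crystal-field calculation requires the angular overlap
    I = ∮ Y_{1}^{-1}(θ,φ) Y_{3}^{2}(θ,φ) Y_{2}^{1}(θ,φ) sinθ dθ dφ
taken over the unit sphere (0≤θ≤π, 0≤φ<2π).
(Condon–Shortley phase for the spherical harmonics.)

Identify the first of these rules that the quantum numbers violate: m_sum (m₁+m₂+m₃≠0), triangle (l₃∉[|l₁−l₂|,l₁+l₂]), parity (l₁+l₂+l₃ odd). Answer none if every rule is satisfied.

m₁+m₂+m₃ = -1 + 2 + 1 = 2  ✗
triangle: |1−3|=2 ≤ l₃=2 ≤ 1+3=4
parity: l₁+l₂+l₃ = 6 is even

m_sum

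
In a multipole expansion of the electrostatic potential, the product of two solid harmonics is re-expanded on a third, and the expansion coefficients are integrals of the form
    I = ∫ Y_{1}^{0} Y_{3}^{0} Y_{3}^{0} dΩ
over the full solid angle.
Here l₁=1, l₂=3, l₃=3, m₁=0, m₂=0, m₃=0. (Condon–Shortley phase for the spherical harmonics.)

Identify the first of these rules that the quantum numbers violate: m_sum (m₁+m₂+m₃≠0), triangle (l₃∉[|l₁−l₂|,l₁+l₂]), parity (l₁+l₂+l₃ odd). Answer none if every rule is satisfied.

parity

azimuthal sum: 0 + 0 + 0 = 0  ✓
2 ≤ 3 ≤ 4 (triangle on l)  ✓
L = 1 + 3 + 3 = 7 (odd)  ✗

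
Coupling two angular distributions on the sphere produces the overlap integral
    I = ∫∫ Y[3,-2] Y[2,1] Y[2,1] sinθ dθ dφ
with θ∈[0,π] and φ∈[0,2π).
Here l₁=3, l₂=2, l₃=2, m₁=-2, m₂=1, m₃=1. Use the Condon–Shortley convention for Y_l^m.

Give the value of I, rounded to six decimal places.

0.000000

Σlᵢ=7 odd — θ-integrand is odd under cosθ→−cosθ; I=0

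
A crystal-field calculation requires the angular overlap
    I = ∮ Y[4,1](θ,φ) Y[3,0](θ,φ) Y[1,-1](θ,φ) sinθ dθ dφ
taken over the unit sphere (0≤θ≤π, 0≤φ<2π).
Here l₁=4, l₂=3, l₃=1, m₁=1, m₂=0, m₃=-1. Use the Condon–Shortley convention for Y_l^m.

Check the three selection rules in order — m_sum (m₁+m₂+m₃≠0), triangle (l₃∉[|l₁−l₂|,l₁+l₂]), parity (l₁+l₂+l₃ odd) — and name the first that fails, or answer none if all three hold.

none

m₁+m₂+m₃ = 1 + 0 − 1 = 0  ✓
triangle: |4−3|=1 ≤ l₃=1 ≤ 4+3=7  ✓
parity: l₁+l₂+l₃ = 8 is even  ✓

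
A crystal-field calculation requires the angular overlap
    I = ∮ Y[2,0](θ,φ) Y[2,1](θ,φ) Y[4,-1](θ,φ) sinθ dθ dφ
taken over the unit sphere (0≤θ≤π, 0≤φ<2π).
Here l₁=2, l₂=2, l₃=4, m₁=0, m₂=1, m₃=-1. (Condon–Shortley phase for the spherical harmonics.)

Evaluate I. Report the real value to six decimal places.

m-sum 0 ✓  L=8 even ✓  0≤4≤4 ✓
Π(2lᵢ+1) = 5×5×9 = 225
triangle coeff Δ(2,2,4) = 1/630
Σ_t [0,0]: t=0:+1/16 = 1/16
(3j)²=2/35 [(2 2 4; 0 0 0)], sign=+1
Σ_t [0,0]: t=0:+1/24 = 1/24
(3j)²=1/21 [(2 2 4; 0 1 -1)], sign=-1
⇒ 4πI² = 30/49
I = (-1)√(30/49/(4π)) = -0.22072812

-0.220728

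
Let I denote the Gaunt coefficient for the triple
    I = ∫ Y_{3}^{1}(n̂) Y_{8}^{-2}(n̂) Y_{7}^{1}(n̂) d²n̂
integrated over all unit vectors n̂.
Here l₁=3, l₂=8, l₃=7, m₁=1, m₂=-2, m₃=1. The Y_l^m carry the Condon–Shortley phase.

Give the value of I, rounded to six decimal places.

0.115043

Checks pass: Σm=0; 18 even; l₃=7∈[5,11].
(2·3+1)(2·8+1)(2·7+1) = 1785
Δ: 4! 2! 12! / 19! → 1/5290740
sum: t=1:−1/7257600 t=2:+1/2073600 t=3:−1/7257600 = 1/4838400
3j²(3 8 7; 0 0 0) = Δ·Π!·Σ² = 252/20995  (sign -1)
sum: t=0:+1/24883200 t=1:−1/3628800 t=2:+1/7741440 = -37/348364800
3j²(3 8 7; 1 -2 1) = Δ·Π!·Σ² = 1369/176358  (sign -1)
combine: 4πI² = 1785·252/20995·1369/176358 = 172494/1037153
take √, sign +1: I = 0.11504312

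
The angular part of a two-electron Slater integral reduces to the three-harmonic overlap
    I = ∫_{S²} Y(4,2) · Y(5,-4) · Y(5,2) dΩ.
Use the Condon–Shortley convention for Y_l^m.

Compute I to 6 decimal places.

m-sum 0 ✓  L=14 even ✓  1≤5≤9 ✓
Π(2lᵢ+1) = 9×11×11 = 1089
triangle coeff Δ(4,5,5) = 1/3153150
Σ_t [0,4]: t=0:+1/69120 t=1:−1/1728 t=2:+1/576 t=3:−1/1728 t=4:+1/69120 = 7/11520
(3j)²=2/143 [(4 5 5; 0 0 0)], sign=-1
Σ_t [0,1]: t=0:+1/11520 t=1:−1/25920 = 1/20736
(3j)²=5/429 [(4 5 5; 2 -4 2)], sign=-1
⇒ 4πI² = 30/169
I = (+1)√(30/169/(4π)) = 0.11885360

0.118854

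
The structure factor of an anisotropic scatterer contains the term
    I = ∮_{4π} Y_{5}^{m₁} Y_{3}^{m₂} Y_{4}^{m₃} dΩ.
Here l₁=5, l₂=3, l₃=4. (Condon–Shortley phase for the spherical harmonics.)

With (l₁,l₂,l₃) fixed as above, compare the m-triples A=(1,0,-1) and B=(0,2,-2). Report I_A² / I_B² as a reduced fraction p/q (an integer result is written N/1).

361/800

Same 5,3,4: normalisation and zero-m 3j drop out of the ratio.
A: Δ: 4! 6! 2! / 13! → 1/180180; sum: t=1:−1/432 t=2:+1/192 t=3:−1/1440 = 19/8640; 3j²(5 3 4; 1 0 -1) = Δ·Π!·Σ² = 361/30030  (sign -1)
B: Δ: 4! 6! 2! / 13! → 1/180180; sum: t=3:−1/576 t=4:+1/2880 = -1/720; 3j²(5 3 4; 0 2 -2) = Δ·Π!·Σ² = 80/3003  (sign -1)
I_A²/I_B² = (361/30030)/(80/3003) = 361/800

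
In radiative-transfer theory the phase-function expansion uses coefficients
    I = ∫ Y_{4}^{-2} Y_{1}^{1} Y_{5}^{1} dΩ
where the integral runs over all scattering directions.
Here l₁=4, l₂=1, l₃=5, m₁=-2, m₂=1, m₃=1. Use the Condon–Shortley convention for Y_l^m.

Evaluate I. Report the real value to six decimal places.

-0.120286

Rules hold: Σm=0, L=10 even, 3≤5≤5.
N = 9·3·11 = 297
Δ = 0!·8!·2!/11! = 1/495
Racah Σ t=0..0: t=0:+1/576 = 1/576
⇒ 3j(4 1 5; 0 0 0)² = 5/99, sgn -1
Racah Σ t=0..0: t=0:+1/2880 = 1/2880
⇒ 3j(4 1 5; -2 1 1)² = 2/165, sgn +1
4πI² = N·(3j₀)²·(3jₘ)² = 2/11
I = -1·√(0.181818/4π) = -0.12028562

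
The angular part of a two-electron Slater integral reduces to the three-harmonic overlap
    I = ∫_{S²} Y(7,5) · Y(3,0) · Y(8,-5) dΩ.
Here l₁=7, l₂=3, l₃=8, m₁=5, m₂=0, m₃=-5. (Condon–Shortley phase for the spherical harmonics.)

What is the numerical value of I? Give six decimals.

0.109899

m-sum 0 ✓  L=18 even ✓  4≤8≤10 ✓
Π(2lᵢ+1) = 15×7×17 = 1785
triangle coeff Δ(7,3,8) = 1/5290740
Σ_t [0,2]: t=0:+1/7257600 t=1:−1/2073600 t=2:+1/7257600 = -1/4838400
(3j)²=252/20995 [(7 3 8; 0 0 0)], sign=-1
Σ_t [0,2]: t=0:+1/87091200 t=1:−1/159667200 t=2:+1/5748019200 = 31/5748019200
(3j)²=961/135660 [(7 3 8; 5 0 -5)], sign=-1
⇒ 4πI² = 60543/398905
I = (+1)√(60543/398905/(4π)) = 0.10989863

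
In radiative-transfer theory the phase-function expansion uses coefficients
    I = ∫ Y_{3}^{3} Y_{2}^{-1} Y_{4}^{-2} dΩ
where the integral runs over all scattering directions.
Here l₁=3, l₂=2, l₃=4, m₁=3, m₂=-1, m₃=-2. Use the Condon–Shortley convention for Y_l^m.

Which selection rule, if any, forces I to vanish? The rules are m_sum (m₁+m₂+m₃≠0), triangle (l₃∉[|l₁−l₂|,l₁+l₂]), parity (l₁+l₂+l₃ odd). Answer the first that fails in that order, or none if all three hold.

parity

Σmᵢ = 0  ✓
l₃∈[|l₁−l₂|,l₁+l₂]=[1,5], have l₃=4  ✓
Σlᵢ = 9 ⇒ odd  ✗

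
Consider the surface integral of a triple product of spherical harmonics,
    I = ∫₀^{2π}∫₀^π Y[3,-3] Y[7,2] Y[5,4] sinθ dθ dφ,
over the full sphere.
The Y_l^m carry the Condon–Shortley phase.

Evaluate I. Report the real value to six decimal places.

-3 + 2 + 4 = 3 ≠ 0: azimuthal integral kills it; I = 0

0.000000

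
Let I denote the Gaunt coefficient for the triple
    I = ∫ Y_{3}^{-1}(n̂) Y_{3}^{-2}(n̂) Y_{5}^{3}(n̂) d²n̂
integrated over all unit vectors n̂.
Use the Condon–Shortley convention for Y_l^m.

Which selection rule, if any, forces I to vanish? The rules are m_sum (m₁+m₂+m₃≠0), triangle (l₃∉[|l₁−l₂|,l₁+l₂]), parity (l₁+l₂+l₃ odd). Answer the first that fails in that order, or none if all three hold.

parity

azimuthal sum: -1 − 2 + 3 = 0  ✓
0 ≤ 5 ≤ 6 (triangle on l)  ✓
L = 3 + 3 + 5 = 11 (odd)  ✗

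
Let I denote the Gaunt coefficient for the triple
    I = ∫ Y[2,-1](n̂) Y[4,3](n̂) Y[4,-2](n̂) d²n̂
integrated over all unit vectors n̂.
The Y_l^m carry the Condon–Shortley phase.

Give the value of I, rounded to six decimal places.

-0.187702

m-sum 0 ✓  L=10 even ✓  2≤4≤6 ✓
Π(2lᵢ+1) = 5×9×9 = 405
triangle coeff Δ(2,4,4) = 1/13860
Σ_t [0,2]: t=0:+1/192 t=1:−1/36 t=2:+1/192 = -5/288
(3j)²=20/693 [(2 4 4; 0 0 0)], sign=-1
Σ_t [1,2]: t=1:−1/1440 t=2:+1/240 = 1/288
(3j)²=5/132 [(2 4 4; -1 3 -2)], sign=+1
⇒ 4πI² = 375/847
I = (-1)√(375/847/(4π)) = -0.18770204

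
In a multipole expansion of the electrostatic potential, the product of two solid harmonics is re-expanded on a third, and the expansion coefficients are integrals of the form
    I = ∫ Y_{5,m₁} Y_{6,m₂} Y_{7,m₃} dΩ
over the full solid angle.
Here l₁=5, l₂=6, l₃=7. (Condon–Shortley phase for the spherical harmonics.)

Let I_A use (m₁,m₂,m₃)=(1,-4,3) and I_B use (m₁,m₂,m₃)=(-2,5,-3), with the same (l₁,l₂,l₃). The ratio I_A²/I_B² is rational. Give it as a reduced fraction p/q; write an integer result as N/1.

338/1925

l's match ⇒ only the (l;m) 3-j factors differ between A and B.
A: triangle coeff Δ(5,6,7) = 1/174594420; Σ_t [0,2]: t=0:+1/1658880 t=1:−1/1088640 t=2:+1/7741440 = -13/69672960; (3j)²=325/149226 [(5 6 7; 1 -4 3)], sign=-1
B: triangle coeff Δ(5,6,7) = 1/174594420; Σ_t [3,4]: t=3:−1/11612160 t=4:+1/4354560 = 1/6967296; (3j)²=625/50388 [(5 6 7; -2 5 -3)], sign=+1
I_A²/I_B² = (325/149226)/(625/50388) = 338/1925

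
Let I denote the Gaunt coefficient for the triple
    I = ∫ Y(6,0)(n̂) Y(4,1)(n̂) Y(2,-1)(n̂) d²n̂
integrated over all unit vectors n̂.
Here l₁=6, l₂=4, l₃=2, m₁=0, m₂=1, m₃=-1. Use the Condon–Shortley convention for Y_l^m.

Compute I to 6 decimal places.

Rules hold: Σm=0, L=12 even, 2≤2≤10.
N = 13·9·5 = 585
Δ = 8!·4!·0!/13! = 1/6435
Racah Σ t=4..4: t=4:+1/2304 = 1/2304
⇒ 3j(6 4 2; 0 0 0)² = 5/143, sgn +1
Racah Σ t=5..5: t=5:−1/4320 = -1/4320
⇒ 3j(6 4 2; 0 1 -1)² = 8/429, sgn +1
4πI² = N·(3j₀)²·(3jₘ)² = 600/1573
I = +1·√(0.381437/4π) = 0.17422334

0.174223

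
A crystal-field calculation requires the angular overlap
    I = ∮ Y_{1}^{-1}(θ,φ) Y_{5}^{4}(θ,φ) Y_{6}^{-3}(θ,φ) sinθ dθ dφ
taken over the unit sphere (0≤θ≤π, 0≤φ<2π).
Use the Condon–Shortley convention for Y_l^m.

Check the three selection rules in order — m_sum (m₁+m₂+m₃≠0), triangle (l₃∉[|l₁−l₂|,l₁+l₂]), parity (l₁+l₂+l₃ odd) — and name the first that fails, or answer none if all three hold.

none

m₁+m₂+m₃ = -1 + 4 − 3 = 0  ✓
triangle: |1−5|=4 ≤ l₃=6 ≤ 1+5=6  ✓
parity: l₁+l₂+l₃ = 12 is even  ✓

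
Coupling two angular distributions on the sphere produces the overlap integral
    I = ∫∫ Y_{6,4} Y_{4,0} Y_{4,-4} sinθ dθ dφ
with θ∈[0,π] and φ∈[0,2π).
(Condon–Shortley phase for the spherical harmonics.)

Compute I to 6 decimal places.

-0.190852

m-sum 0 ✓  L=14 even ✓  2≤4≤10 ✓
Π(2lᵢ+1) = 13×9×9 = 1053
triangle coeff Δ(6,4,4) = 1/1261260
Σ_t [2,4]: t=2:+1/4608 t=3:−1/1296 t=4:+1/4608 = -7/20736
(3j)²=20/1287 [(6 4 4; 0 0 0)], sign=-1
Σ_t [2,2]: t=2:+1/69120 = 1/69120
(3j)²=4/143 [(6 4 4; 4 0 -4)], sign=+1
⇒ 4πI² = 720/1573
I = (-1)√(720/1573/(4π)) = -0.19085211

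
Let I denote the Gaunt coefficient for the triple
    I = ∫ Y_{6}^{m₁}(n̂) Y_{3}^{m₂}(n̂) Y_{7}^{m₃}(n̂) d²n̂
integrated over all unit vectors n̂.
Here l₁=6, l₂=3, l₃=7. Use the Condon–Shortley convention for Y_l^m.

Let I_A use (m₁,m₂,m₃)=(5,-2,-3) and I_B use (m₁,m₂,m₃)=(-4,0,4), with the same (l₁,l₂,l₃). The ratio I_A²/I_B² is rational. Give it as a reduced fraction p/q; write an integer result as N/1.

1805/768

Same 6,3,7: normalisation and zero-m 3j drop out of the ratio.
A: Δ: 2! 10! 4! / 17! → 1/2042040; sum: t=0:+1/4354560 t=1:−1/87091200 = 19/87091200; 3j²(6 3 7; 5 -2 -3) = Δ·Π!·Σ² = 361/37128  (sign +1)
B: Δ: 2! 10! 4! / 17! → 1/2042040; sum: t=0:+1/43545600 t=1:−1/1451520 t=2:+1/967680 = 1/2721600; 3j²(6 3 7; -4 0 4) = Δ·Π!·Σ² = 32/7735  (sign -1)
I_A²/I_B² = (361/37128)/(32/7735) = 1805/768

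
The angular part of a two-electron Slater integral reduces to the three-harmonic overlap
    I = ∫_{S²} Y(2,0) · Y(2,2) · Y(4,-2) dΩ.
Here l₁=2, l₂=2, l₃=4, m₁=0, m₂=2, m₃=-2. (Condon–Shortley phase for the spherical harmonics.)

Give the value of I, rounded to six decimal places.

0.156078

Checks pass: Σm=0; 8 even; l₃=4∈[0,4].
(2·2+1)(2·2+1)(2·4+1) = 225
Δ: 0! 4! 4! / 9! → 1/630
sum: t=0:+1/16 = 1/16
3j²(2 2 4; 0 0 0) = Δ·Π!·Σ² = 2/35  (sign +1)
sum: t=0:+1/96 = 1/96
3j²(2 2 4; 0 2 -2) = Δ·Π!·Σ² = 1/42  (sign +1)
combine: 4πI² = 225·2/35·1/42 = 15/49
take √, sign +1: I = 0.15607835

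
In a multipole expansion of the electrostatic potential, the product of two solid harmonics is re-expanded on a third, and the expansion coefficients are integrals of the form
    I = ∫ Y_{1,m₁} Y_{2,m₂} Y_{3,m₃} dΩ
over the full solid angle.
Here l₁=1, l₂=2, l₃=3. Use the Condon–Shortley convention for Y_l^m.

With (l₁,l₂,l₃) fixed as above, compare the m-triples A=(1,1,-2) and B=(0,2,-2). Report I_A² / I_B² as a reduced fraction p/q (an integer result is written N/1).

2/1

l's match ⇒ only the (l;m) 3-j factors differ between A and B.
A: triangle coeff Δ(1,2,3) = 1/105; Σ_t [0,0]: t=0:+1/12 = 1/12; (3j)²=2/21 [(1 2 3; 1 1 -2)], sign=-1
B: triangle coeff Δ(1,2,3) = 1/105; Σ_t [0,0]: t=0:+1/24 = 1/24; (3j)²=1/21 [(1 2 3; 0 2 -2)], sign=-1
I_A²/I_B² = (2/21)/(1/21) = 2/1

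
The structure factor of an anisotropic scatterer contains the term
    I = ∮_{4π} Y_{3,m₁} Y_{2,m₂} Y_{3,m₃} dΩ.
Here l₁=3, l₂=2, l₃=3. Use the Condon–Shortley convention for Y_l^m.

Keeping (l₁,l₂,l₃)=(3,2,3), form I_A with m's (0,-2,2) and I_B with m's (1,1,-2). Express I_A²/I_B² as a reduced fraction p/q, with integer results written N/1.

4/3

Same 3,2,3: normalisation and zero-m 3j drop out of the ratio.
A: Δ: 2! 4! 2! / 9! → 1/3780; sum: t=0:+1/24 = 1/24; 3j²(3 2 3; 0 -2 2) = Δ·Π!·Σ² = 1/21  (sign -1)
B: Δ: 2! 4! 2! / 9! → 1/3780; sum: t=1:−1/12 t=2:+1/48 = -1/16; 3j²(3 2 3; 1 1 -2) = Δ·Π!·Σ² = 1/28  (sign +1)
I_A²/I_B² = (1/21)/(1/28) = 4/3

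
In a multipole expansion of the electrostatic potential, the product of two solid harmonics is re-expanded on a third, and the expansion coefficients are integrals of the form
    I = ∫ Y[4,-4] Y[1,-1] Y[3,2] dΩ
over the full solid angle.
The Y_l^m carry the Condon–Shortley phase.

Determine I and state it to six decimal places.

-4 − 1 + 2 = -3 ≠ 0: azimuthal integral kills it; I = 0

0.000000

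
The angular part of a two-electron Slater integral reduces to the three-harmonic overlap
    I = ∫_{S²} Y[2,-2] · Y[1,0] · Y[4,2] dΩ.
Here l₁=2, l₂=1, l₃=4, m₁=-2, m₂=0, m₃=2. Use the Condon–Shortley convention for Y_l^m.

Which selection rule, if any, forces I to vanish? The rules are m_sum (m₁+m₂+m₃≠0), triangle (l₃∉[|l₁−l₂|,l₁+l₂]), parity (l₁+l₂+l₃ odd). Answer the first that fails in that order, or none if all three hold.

triangle

azimuthal sum: -2 + 0 + 2 = 0  ✓
1 ≤ 4 ≤ 3 (triangle on l)  ✗
L = 2 + 1 + 4 = 7 (odd)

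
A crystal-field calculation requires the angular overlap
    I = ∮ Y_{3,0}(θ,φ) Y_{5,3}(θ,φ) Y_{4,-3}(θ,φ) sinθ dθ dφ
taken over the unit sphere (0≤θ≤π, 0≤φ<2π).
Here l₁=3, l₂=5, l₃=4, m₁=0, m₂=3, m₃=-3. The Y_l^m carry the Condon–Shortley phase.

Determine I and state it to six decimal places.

Checks pass: Σm=0; 12 even; l₃=4∈[2,8].
(2·3+1)(2·5+1)(2·4+1) = 693
Δ: 4! 2! 6! / 13! → 1/180180
sum: t=1:−1/576 t=2:+1/144 t=3:−1/576 = 1/288
3j²(3 5 4; 0 0 0) = Δ·Π!·Σ² = 20/1001  (sign +1)
sum: t=2:+1/2880 t=3:−1/1440 = -1/2880
3j²(3 5 4; 0 3 -3) = Δ·Π!·Σ² = 7/715  (sign +1)
combine: 4πI² = 693·20/1001·7/715 = 252/1859
take √, sign +1: I = 0.10386175

0.103862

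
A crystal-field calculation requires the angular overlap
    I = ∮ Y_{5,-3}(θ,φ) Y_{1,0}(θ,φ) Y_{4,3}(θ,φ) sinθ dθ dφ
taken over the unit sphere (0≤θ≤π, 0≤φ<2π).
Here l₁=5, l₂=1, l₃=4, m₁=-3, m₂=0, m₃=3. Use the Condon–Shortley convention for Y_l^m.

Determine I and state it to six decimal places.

Rules hold: Σm=0, L=10 even, 4≤4≤6.
N = 11·3·9 = 297
Δ = 2!·8!·0!/11! = 1/495
Racah Σ t=1..1: t=1:−1/576 = -1/576
⇒ 3j(5 1 4; 0 0 0)² = 5/99, sgn -1
Racah Σ t=1..1: t=1:−1/5040 = -1/5040
⇒ 3j(5 1 4; -3 0 3)² = 16/495, sgn +1
4πI² = N·(3j₀)²·(3jₘ)² = 16/33
I = -1·√(0.484848/4π) = -0.19642560

-0.196426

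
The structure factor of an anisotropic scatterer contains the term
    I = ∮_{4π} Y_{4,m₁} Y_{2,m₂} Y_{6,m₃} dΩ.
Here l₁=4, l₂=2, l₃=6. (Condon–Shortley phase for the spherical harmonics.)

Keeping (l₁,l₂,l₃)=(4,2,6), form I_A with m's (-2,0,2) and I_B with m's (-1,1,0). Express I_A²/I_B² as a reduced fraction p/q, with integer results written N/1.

7/5

Shared (l₁,l₂,l₃)=(4,2,6): N and (l;000)² cancel in I_A²/I_B².
A: Δ = 0!·8!·4!/13! = 1/6435; Racah Σ t=0..0: t=0:+1/5760 = 1/5760; ⇒ 3j(4 2 6; -2 0 2)² = 56/2145, sgn +1
B: Δ = 0!·8!·4!/13! = 1/6435; Racah Σ t=0..0: t=0:+1/4320 = 1/4320; ⇒ 3j(4 2 6; -1 1 0)² = 8/429, sgn +1
I_A²/I_B² = (56/2145)/(8/429) = 7/5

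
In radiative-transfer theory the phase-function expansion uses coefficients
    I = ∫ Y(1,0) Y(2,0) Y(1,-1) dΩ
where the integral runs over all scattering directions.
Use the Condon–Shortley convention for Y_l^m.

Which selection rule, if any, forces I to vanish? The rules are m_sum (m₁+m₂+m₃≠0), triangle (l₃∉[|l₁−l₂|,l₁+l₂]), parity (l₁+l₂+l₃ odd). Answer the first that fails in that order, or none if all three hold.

m₁+m₂+m₃ = 0 + 0 − 1 = -1  ✗
triangle: |1−2|=1 ≤ l₃=1 ≤ 1+2=3
parity: l₁+l₂+l₃ = 4 is even

m_sum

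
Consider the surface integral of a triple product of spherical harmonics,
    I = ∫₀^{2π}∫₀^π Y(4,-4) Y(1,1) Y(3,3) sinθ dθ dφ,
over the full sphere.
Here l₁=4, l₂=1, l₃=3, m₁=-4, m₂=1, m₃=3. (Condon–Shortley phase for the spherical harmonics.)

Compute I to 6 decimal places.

Checks pass: Σm=0; 8 even; l₃=3∈[3,5].
(2·4+1)(2·1+1)(2·3+1) = 189
Δ: 2! 6! 0! / 9! → 1/252
sum: t=1:−1/36 = -1/36
3j²(4 1 3; 0 0 0) = Δ·Π!·Σ² = 4/63  (sign +1)
sum: t=2:+1/1440 = 1/1440
3j²(4 1 3; -4 1 3) = Δ·Π!·Σ² = 1/9  (sign +1)
combine: 4πI² = 189·4/63·1/9 = 4/3
take √, sign +1: I = 0.32573501

0.325735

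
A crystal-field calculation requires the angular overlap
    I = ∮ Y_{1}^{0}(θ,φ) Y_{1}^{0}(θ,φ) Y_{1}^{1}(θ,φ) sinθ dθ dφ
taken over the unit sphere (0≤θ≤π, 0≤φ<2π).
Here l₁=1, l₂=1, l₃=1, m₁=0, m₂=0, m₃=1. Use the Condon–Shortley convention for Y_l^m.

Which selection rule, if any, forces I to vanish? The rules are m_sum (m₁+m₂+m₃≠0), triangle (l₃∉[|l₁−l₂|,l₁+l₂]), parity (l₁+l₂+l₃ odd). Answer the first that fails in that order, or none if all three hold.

m₁+m₂+m₃ = 0 + 0 + 1 = 1  ✗
triangle: |1−1|=0 ≤ l₃=1 ≤ 1+1=2
parity: l₁+l₂+l₃ = 3 is odd

m_sum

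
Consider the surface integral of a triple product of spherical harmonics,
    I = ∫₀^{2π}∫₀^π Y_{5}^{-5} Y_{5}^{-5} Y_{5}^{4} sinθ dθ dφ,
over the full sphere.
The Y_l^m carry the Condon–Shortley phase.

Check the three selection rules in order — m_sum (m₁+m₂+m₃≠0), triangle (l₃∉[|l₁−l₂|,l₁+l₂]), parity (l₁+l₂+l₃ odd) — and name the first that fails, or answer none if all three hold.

m_sum

m₁+m₂+m₃ = -5 − 5 + 4 = -6  ✗
triangle: |5−5|=0 ≤ l₃=5 ≤ 5+5=10
parity: l₁+l₂+l₃ = 15 is odd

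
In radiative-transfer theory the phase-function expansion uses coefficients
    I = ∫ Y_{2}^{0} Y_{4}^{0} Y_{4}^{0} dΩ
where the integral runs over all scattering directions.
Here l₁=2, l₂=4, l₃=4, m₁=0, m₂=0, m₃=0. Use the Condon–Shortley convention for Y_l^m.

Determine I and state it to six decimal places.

Checks pass: Σm=0; 10 even; l₃=4∈[2,6].
(2·2+1)(2·4+1)(2·4+1) = 405
Δ: 2! 2! 6! / 11! → 1/13860
sum: t=0:+1/192 t=1:−1/36 t=2:+1/192 = -5/288
3j²(2 4 4; 0 0 0) = Δ·Π!·Σ² = 20/693  (sign -1)
(m-triple is (0,0,0) — same symbol as above.)
combine: 4πI² = 405·20/693·20/693 = 2000/5929
take √, sign +1: I = 0.16383977

0.163840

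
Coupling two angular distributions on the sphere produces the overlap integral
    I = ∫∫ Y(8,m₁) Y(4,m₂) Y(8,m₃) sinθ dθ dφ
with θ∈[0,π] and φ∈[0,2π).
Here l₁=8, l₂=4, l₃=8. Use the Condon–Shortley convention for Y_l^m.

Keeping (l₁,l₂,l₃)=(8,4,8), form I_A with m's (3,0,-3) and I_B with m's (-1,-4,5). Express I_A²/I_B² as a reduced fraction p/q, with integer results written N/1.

Shared (l₁,l₂,l₃)=(8,4,8): N and (l;000)² cancel in I_A²/I_B².
A: Δ = 4!·12!·4!/21! = 1/185175900; Racah Σ t=0..4: t=0:+1/348364800 t=1:−1/34836480 t=2:+1/34836480 t=3:−1/261273600 t=4:+1/22992076800 = -1/1094860800; ⇒ 3j(8 4 8; 3 0 -3)² = 1/16796, sgn +1
B: Δ = 4!·12!·4!/21! = 1/185175900; Racah Σ t=0..0: t=0:+1/1254113280 = 1/1254113280; ⇒ 3j(8 4 8; -1 -4 5)² = 55/5814, sgn -1
I_A²/I_B² = (1/16796)/(55/5814) = 9/1430

9/1430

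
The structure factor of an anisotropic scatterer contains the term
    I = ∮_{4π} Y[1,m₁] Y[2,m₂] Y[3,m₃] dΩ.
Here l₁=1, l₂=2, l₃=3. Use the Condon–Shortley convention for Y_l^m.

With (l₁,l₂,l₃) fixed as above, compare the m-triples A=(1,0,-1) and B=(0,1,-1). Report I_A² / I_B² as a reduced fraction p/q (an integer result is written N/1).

3/4

Same 1,2,3: normalisation and zero-m 3j drop out of the ratio.
A: Δ: 0! 2! 4! / 7! → 1/105; sum: t=0:+1/8 = 1/8; 3j²(1 2 3; 1 0 -1) = Δ·Π!·Σ² = 2/35  (sign +1)
B: Δ: 0! 2! 4! / 7! → 1/105; sum: t=0:+1/6 = 1/6; 3j²(1 2 3; 0 1 -1) = Δ·Π!·Σ² = 8/105  (sign +1)
I_A²/I_B² = (2/35)/(8/105) = 3/4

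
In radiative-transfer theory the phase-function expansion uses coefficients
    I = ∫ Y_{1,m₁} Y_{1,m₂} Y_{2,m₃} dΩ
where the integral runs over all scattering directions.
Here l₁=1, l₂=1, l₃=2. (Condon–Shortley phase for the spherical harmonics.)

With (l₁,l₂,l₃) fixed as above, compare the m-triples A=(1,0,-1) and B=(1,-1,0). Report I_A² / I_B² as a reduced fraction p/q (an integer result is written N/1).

l's match ⇒ only the (l;m) 3-j factors differ between A and B.
A: triangle coeff Δ(1,1,2) = 1/30; Σ_t [0,0]: t=0:+1/2 = 1/2; (3j)²=1/10 [(1 1 2; 1 0 -1)], sign=-1
B: triangle coeff Δ(1,1,2) = 1/30; Σ_t [0,0]: t=0:+1/4 = 1/4; (3j)²=1/30 [(1 1 2; 1 -1 0)], sign=+1
I_A²/I_B² = (1/10)/(1/30) = 3/1

3/1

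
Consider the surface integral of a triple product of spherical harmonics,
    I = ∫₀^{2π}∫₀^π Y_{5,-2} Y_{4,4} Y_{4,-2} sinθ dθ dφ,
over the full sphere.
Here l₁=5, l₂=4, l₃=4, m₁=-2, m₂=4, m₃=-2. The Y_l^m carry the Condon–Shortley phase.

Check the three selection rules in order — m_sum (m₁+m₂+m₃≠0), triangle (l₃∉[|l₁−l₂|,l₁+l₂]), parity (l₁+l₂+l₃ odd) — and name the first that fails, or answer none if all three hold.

parity

azimuthal sum: -2 + 4 − 2 = 0  ✓
1 ≤ 4 ≤ 9 (triangle on l)  ✓
L = 5 + 4 + 4 = 13 (odd)  ✗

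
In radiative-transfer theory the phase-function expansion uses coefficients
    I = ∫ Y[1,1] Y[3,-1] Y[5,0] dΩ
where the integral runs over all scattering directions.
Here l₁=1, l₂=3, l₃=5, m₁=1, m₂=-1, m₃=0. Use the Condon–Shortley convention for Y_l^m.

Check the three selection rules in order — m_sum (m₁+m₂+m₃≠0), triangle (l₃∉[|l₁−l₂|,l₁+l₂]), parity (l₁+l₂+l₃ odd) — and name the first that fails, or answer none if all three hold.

triangle

Σmᵢ = 0  ✓
l₃∈[|l₁−l₂|,l₁+l₂]=[2,4], have l₃=5  ✗
Σlᵢ = 9 ⇒ odd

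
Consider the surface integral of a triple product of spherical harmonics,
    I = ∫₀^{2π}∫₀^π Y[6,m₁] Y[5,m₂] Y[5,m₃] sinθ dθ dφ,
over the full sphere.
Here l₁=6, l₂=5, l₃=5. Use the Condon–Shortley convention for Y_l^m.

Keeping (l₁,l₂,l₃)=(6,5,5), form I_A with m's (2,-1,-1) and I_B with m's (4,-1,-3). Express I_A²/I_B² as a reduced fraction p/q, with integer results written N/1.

Same 6,5,5: normalisation and zero-m 3j drop out of the ratio.
A: Δ: 6! 6! 4! / 17! → 1/28588560; sum: t=0:+1/829440 t=1:−1/25920 t=2:+1/9216 t=3:−1/25920 t=4:+1/829440 = 7/207360; 3j²(6 5 5; 2 -1 -1) = Δ·Π!·Σ² = 28/2431  (sign +1)
B: Δ: 6! 6! 4! / 17! → 1/28588560; sum: t=0:+1/829440 t=1:−1/86400 t=2:+1/138240 = -13/4147200; 3j²(6 5 5; 4 -1 -3) = Δ·Π!·Σ² = 13/3740  (sign -1)
I_A²/I_B² = (28/2431)/(13/3740) = 560/169

560/169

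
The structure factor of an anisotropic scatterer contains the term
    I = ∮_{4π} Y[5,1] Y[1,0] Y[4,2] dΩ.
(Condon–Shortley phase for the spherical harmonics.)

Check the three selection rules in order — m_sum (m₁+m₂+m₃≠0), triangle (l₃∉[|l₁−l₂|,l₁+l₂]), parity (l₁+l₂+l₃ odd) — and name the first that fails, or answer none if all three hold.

m_sum

Σmᵢ = 3  ✗
l₃∈[|l₁−l₂|,l₁+l₂]=[4,6], have l₃=4
Σlᵢ = 10 ⇒ even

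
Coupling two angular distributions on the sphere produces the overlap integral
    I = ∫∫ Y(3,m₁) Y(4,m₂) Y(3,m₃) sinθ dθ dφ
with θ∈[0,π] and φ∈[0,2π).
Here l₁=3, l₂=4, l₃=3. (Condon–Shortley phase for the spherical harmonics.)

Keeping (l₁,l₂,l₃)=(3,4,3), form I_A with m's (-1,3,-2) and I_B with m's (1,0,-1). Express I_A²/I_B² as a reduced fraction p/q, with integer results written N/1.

l's match ⇒ only the (l;m) 3-j factors differ between A and B.
A: triangle coeff Δ(3,4,3) = 1/34650; Σ_t [3,4]: t=3:−1/144 t=4:+1/288 = -1/288; (3j)²=1/99 [(3 4 3; -1 3 -2)], sign=+1
B: triangle coeff Δ(3,4,3) = 1/34650; Σ_t [0,2]: t=0:+1/1152 t=1:−1/36 t=2:+1/32 = 5/1152; (3j)²=1/1386 [(3 4 3; 1 0 -1)], sign=+1
I_A²/I_B² = (1/99)/(1/1386) = 14/1

14/1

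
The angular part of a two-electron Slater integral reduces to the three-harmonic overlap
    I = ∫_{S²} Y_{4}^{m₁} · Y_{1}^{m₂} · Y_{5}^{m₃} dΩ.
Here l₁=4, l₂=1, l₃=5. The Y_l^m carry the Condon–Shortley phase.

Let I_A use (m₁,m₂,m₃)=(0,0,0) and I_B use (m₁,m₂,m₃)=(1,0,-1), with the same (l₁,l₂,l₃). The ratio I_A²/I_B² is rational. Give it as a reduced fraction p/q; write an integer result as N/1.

25/24

Shared (l₁,l₂,l₃)=(4,1,5): N and (l;000)² cancel in I_A²/I_B².
A: Δ = 0!·8!·2!/11! = 1/495; Racah Σ t=0..0: t=0:+1/576 = 1/576; ⇒ 3j(4 1 5; 0 0 0)² = 5/99, sgn -1
B: Δ = 0!·8!·2!/11! = 1/495; Racah Σ t=0..0: t=0:+1/720 = 1/720; ⇒ 3j(4 1 5; 1 0 -1)² = 8/165, sgn +1
I_A²/I_B² = (5/99)/(8/165) = 25/24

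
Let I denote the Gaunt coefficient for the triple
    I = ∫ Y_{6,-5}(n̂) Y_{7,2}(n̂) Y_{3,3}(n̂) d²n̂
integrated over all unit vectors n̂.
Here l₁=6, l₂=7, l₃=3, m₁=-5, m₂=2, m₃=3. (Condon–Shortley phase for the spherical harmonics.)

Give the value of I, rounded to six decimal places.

-0.055070

m-sum 0 ✓  L=16 even ✓  1≤3≤13 ✓
Π(2lᵢ+1) = 13×15×7 = 1365
triangle coeff Δ(6,7,3) = 1/2042040
Σ_t [4,6]: t=4:+1/207360 t=5:−1/57600 t=6:+1/207360 = -1/129600
(3j)²=168/12155 [(6 7 3; 0 0 0)], sign=+1
Σ_t [9,9]: t=9:−1/17418240 = -1/17418240
(3j)²=25/12376 [(6 7 3; -5 2 3)], sign=-1
⇒ 4πI² = 1575/41327
I = (-1)√(1575/41327/(4π)) = -0.05507042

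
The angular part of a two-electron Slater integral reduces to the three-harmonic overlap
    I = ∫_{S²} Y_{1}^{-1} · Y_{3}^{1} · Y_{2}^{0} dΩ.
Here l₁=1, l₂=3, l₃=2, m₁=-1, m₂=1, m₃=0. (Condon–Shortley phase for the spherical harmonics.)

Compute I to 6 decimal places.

-0.202301

Rules hold: Σm=0, L=6 even, 2≤2≤4.
N = 3·7·5 = 105
Δ = 2!·0!·4!/7! = 1/105
Racah Σ t=1..1: t=1:−1/4 = -1/4
⇒ 3j(1 3 2; 0 0 0)² = 3/35, sgn -1
Racah Σ t=2..2: t=2:+1/8 = 1/8
⇒ 3j(1 3 2; -1 1 0)² = 2/35, sgn +1
4πI² = N·(3j₀)²·(3jₘ)² = 18/35
I = -1·√(0.514286/4π) = -0.20230066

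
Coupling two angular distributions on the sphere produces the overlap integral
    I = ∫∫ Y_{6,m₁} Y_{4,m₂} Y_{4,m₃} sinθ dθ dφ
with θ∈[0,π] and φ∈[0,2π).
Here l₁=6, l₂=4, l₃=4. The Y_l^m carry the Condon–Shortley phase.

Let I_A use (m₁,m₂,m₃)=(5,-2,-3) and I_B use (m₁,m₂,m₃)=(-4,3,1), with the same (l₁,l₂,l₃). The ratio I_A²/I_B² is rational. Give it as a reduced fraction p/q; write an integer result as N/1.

11/1

Shared (l₁,l₂,l₃)=(6,4,4): N and (l;000)² cancel in I_A²/I_B².
A: Δ = 6!·6!·2!/15! = 1/1261260; Racah Σ t=0..1: t=0:+1/172800 t=1:−1/86400 = -1/172800; ⇒ 3j(6 4 4; 5 -2 -3)² = 1/130, sgn +1
B: Δ = 6!·6!·2!/15! = 1/1261260; Racah Σ t=5..6: t=5:−1/28800 t=6:+1/34560 = -1/172800; ⇒ 3j(6 4 4; -4 3 1)² = 1/1430, sgn +1
I_A²/I_B² = (1/130)/(1/1430) = 11/1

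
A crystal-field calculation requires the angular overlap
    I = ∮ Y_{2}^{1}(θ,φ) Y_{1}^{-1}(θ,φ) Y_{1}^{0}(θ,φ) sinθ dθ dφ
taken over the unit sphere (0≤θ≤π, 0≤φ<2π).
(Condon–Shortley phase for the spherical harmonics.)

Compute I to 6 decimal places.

Rules hold: Σm=0, L=4 even, 1≤1≤3.
N = 5·3·3 = 45
Δ = 2!·2!·0!/5! = 1/30
Racah Σ t=1..1: t=1:−1/1 = -1/1
⇒ 3j(2 1 1; 0 0 0)² = 2/15, sgn +1
Racah Σ t=0..0: t=0:+1/2 = 1/2
⇒ 3j(2 1 1; 1 -1 0)² = 1/10, sgn -1
4πI² = N·(3j₀)²·(3jₘ)² = 3/5
I = -1·√(0.6/4π) = -0.21850969

-0.218510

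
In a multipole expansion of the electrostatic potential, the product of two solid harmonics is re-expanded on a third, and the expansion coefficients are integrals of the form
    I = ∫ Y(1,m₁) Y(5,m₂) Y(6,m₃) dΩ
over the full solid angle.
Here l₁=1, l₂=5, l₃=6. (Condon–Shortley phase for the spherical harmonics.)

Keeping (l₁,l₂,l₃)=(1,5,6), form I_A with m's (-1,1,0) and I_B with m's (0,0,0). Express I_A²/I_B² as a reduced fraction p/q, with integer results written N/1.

5/12

Shared (l₁,l₂,l₃)=(1,5,6): N and (l;000)² cancel in I_A²/I_B².
A: Δ = 0!·2!·10!/13! = 1/858; Racah Σ t=0..0: t=0:+1/34560 = 1/34560; ⇒ 3j(1 5 6; -1 1 0)² = 5/286, sgn +1
B: Δ = 0!·2!·10!/13! = 1/858; Racah Σ t=0..0: t=0:+1/14400 = 1/14400; ⇒ 3j(1 5 6; 0 0 0)² = 6/143, sgn +1
I_A²/I_B² = (5/286)/(6/143) = 5/12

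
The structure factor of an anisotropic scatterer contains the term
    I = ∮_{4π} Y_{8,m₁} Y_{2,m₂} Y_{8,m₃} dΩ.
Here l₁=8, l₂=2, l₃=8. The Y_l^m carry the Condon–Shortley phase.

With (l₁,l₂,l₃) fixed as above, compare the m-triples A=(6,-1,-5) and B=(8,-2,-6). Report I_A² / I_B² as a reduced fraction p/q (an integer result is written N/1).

Shared (l₁,l₂,l₃)=(8,2,8): N and (l;000)² cancel in I_A²/I_B².
A: Δ = 2!·14!·2!/19! = 1/348840; Racah Σ t=0..1: t=0:+1/1916006400 t=1:−1/12454041600 = 1/2264371200; ⇒ 3j(8 2 8; 6 -1 -5)² = 847/38760, sgn -1
B: Δ = 2!·14!·2!/19! = 1/348840; Racah Σ t=0..0: t=0:+1/348713164800 = 1/348713164800; ⇒ 3j(8 2 8; 8 -2 -6)² = 2/969, sgn +1
I_A²/I_B² = (847/38760)/(2/969) = 847/80

847/80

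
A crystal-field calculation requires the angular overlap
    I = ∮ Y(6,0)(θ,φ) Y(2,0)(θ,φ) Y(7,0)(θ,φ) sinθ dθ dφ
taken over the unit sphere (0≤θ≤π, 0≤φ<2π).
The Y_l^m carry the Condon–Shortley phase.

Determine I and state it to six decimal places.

0.000000

Σlᵢ=15 odd — θ-integrand is odd under cosθ→−cosθ; I=0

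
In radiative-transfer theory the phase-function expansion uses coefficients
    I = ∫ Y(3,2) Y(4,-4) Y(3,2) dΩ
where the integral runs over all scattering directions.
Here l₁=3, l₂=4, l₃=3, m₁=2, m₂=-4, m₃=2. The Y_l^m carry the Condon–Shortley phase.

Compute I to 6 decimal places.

Rules hold: Σm=0, L=10 even, 1≤3≤7.
N = 7·9·7 = 441
Δ = 4!·2!·4!/11! = 1/34650
Racah Σ t=1..3: t=1:−1/72 t=2:+1/16 t=3:−1/72 = 5/144
⇒ 3j(3 4 3; 0 0 0)² = 2/77, sgn -1
Racah Σ t=0..0: t=0:+1/576 = 1/576
⇒ 3j(3 4 3; 2 -4 2)² = 5/99, sgn -1
4πI² = N·(3j₀)²·(3jₘ)² = 70/121
I = +1·√(0.578512/4π) = 0.21456131

0.214561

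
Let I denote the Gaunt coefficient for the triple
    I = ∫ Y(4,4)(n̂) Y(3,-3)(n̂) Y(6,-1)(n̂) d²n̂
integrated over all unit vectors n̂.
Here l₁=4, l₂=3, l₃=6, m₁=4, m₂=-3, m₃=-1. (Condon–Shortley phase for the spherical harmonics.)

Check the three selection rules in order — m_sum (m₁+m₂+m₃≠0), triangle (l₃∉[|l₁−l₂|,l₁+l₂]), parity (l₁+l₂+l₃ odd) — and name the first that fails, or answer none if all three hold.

parity

Σmᵢ = 0  ✓
l₃∈[|l₁−l₂|,l₁+l₂]=[1,7], have l₃=6  ✓
Σlᵢ = 13 ⇒ odd  ✗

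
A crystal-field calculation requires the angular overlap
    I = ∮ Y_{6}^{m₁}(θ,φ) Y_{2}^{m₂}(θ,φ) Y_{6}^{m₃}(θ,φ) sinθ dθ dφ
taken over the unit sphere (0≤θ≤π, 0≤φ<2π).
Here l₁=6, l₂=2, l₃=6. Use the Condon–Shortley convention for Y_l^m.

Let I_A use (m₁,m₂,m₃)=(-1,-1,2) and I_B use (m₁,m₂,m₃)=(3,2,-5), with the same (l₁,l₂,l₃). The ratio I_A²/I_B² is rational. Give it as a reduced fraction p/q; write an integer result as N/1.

6/11

Shared (l₁,l₂,l₃)=(6,2,6): N and (l;000)² cancel in I_A²/I_B².
A: Δ = 2!·10!·2!/15! = 1/90090; Racah Σ t=0..1: t=0:+1/60480 t=1:−1/34560 = -1/80640; ⇒ 3j(6 2 6; -1 -1 2)² = 6/1001, sgn -1
B: Δ = 2!·10!·2!/15! = 1/90090; Racah Σ t=2..2: t=2:+1/1451520 = 1/1451520; ⇒ 3j(6 2 6; 3 2 -5)² = 1/91, sgn -1
I_A²/I_B² = (6/1001)/(1/91) = 6/11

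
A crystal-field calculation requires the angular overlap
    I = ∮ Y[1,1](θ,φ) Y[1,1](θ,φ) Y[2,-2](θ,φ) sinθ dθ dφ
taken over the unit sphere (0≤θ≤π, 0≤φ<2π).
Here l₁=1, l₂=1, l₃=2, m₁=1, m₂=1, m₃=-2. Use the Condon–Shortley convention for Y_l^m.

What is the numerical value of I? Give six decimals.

0.309019

Rules hold: Σm=0, L=4 even, 0≤2≤2.
N = 3·3·5 = 45
Δ = 0!·2!·2!/5! = 1/30
Racah Σ t=0..0: t=0:+1/1 = 1/1
⇒ 3j(1 1 2; 0 0 0)² = 2/15, sgn +1
Racah Σ t=0..0: t=0:+1/4 = 1/4
⇒ 3j(1 1 2; 1 1 -2)² = 1/5, sgn +1
4πI² = N·(3j₀)²·(3jₘ)² = 6/5
I = +1·√(1.2/4π) = 0.30901936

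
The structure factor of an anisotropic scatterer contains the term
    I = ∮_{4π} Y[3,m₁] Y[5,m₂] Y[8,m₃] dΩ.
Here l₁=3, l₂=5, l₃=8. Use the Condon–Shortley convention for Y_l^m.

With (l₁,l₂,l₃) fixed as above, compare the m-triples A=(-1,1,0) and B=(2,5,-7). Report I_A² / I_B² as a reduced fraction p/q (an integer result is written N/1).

Same 3,5,8: normalisation and zero-m 3j drop out of the ratio.
A: Δ: 0! 6! 10! / 17! → 1/136136; sum: t=0:+1/829440 = 1/829440; 3j²(3 5 8; -1 1 0) = Δ·Π!·Σ² = 35/2431  (sign +1)
B: Δ: 0! 6! 10! / 17! → 1/136136; sum: t=0:+1/435456000 = 1/435456000; 3j²(3 5 8; 2 5 -7) = Δ·Π!·Σ² = 3/136  (sign -1)
I_A²/I_B² = (35/2431)/(3/136) = 280/429

280/429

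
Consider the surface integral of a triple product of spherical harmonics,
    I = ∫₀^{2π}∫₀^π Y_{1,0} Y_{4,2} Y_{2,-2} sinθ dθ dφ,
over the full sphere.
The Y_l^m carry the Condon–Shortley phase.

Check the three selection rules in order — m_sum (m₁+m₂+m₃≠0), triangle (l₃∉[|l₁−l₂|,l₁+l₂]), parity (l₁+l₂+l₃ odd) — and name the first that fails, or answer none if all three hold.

triangle

m₁+m₂+m₃ = 0 + 2 − 2 = 0  ✓
triangle: |1−4|=3 ≤ l₃=2 ≤ 1+4=5  ✗
parity: l₁+l₂+l₃ = 7 is odd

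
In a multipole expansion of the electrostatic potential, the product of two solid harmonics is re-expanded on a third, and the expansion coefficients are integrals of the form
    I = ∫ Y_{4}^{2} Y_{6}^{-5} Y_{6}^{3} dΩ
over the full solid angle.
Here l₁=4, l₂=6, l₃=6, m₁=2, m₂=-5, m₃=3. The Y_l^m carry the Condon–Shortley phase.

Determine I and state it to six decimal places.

m-sum 0 ✓  L=16 even ✓  2≤6≤10 ✓
Π(2lᵢ+1) = 9×13×13 = 1521
triangle coeff Δ(4,6,6) = 1/15315300
Σ_t [0,4]: t=0:+1/829440 t=1:−1/25920 t=2:+1/9216 t=3:−1/25920 t=4:+1/829440 = 7/207360
(3j)²=28/2431 [(4 6 6; 0 0 0)], sign=+1
Σ_t [0,1]: t=0:+1/483840 t=1:−1/1451520 = 1/725760
(3j)²=24/1547 [(4 6 6; 2 -5 3)], sign=-1
⇒ 4πI² = 864/3179
I = (-1)√(864/3179/(4π)) = -0.14706410

-0.147064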